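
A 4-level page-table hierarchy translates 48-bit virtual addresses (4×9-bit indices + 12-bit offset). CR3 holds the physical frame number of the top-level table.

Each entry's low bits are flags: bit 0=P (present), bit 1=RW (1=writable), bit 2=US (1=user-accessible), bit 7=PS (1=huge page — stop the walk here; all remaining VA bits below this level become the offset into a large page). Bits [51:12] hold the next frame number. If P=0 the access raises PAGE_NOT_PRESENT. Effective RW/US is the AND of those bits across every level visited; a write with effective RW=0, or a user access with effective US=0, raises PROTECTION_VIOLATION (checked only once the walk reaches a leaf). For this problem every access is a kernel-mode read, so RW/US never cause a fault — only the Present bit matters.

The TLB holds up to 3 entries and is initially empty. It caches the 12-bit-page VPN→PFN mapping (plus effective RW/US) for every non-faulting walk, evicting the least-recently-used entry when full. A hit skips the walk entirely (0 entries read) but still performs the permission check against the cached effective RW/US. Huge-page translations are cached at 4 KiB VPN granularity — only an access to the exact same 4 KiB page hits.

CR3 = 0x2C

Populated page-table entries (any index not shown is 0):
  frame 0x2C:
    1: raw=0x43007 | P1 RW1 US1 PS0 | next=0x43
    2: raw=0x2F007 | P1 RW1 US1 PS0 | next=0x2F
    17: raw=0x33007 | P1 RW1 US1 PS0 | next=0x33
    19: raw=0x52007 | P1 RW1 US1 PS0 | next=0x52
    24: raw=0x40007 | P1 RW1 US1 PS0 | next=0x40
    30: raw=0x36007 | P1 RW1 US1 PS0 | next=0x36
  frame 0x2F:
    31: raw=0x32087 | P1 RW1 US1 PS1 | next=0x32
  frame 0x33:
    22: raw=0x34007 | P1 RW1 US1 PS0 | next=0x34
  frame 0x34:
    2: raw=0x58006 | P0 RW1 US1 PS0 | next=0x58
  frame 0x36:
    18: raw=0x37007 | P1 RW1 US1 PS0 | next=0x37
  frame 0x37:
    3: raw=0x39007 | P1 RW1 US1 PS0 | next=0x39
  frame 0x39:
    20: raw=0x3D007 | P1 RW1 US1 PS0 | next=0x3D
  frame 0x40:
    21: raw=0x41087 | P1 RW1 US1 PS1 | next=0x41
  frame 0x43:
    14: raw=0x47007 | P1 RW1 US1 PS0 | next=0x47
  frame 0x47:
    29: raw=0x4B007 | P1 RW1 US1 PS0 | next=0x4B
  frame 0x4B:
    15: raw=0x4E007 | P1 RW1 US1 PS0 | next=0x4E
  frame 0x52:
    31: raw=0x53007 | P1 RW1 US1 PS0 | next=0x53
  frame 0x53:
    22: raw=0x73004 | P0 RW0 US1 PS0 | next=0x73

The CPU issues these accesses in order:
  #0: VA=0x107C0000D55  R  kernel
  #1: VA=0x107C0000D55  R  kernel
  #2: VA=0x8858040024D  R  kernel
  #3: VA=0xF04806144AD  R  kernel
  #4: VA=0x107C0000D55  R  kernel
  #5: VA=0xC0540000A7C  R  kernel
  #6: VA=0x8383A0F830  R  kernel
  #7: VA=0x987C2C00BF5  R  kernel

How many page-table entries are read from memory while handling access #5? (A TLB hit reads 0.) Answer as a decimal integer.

Trace:
#0 VA=0x107C0000D55 (r,kernel):
  L0: frame=0x2C idx=2 entry=0x2F007 [P=1 RW=1 US=1 PS=0]
  L1: frame=0x2F idx=31 entry=0x32087 [P=1 RW=1 US=1 PS=1]
  → PA=0x32D55 (huge @L1)  (2 entries read)
#1 VA=0x107C0000D55 (r,kernel):
  TLB hit vpn=0x107C0000 → PA=0x32D55
#2 VA=0x8858040024D (r,kernel):
  L0: frame=0x2C idx=17 entry=0x33007 [P=1 RW=1 US=1 PS=0]
  L1: frame=0x33 idx=22 entry=0x34007 [P=1 RW=1 US=1 PS=0]
  L2: frame=0x34 idx=2 entry=0x58006 [P=0 RW=1 US=1 PS=0]
  ✗ PAGE_NOT_PRESENT  [3 reads]
#3 VA=0xF04806144AD (r,kernel):
  L0: frame=0x2C idx=30 entry=0x36007 [P=1 RW=1 US=1 PS=0]
  L1: frame=0x36 idx=18 entry=0x37007 [P=1 RW=1 US=1 PS=0]
  L2: frame=0x37 idx=3 entry=0x39007 [P=1 RW=1 US=1 PS=0]
  L3: frame=0x39 idx=20 entry=0x3D007 [P=1 RW=1 US=1 PS=0]
  → PA=0x3D4AD  (4 entries read)
#4 VA=0x107C0000D55 (r,kernel):
  TLB hit vpn=0x107C0000 → PA=0x32D55
#5 VA=0xC0540000A7C (r,kernel):
  L0: frame=0x2C idx=24 entry=0x40007 [P=1 RW=1 US=1 PS=0]
  L1: frame=0x40 idx=21 entry=0x41087 [P=1 RW=1 US=1 PS=1]
  → PA=0x41A7C (huge @L1)  (2 entries read)
#6 VA=0x8383A0F830 (r,kernel):
  L0: frame=0x2C idx=1 entry=0x43007 [P=1 RW=1 US=1 PS=0]
  L1: frame=0x43 idx=14 entry=0x47007 [P=1 RW=1 US=1 PS=0]
  L2: frame=0x47 idx=29 entry=0x4B007 [P=1 RW=1 US=1 PS=0]
  L3: frame=0x4B idx=15 entry=0x4E007 [P=1 RW=1 US=1 PS=0]
  → PA=0x4E830  (4 entries read)
#7 VA=0x987C2C00BF5 (r,kernel):
  L0: frame=0x2C idx=19 entry=0x52007 [P=1 RW=1 US=1 PS=0]
  L1: frame=0x52 idx=31 entry=0x53007 [P=1 RW=1 US=1 PS=0]
  L2: frame=0x53 idx=22 entry=0x73004 [P=0 RW=0 US=1 PS=0]
  ✗ PAGE_NOT_PRESENT  [3 reads]

Entries read for #5: 2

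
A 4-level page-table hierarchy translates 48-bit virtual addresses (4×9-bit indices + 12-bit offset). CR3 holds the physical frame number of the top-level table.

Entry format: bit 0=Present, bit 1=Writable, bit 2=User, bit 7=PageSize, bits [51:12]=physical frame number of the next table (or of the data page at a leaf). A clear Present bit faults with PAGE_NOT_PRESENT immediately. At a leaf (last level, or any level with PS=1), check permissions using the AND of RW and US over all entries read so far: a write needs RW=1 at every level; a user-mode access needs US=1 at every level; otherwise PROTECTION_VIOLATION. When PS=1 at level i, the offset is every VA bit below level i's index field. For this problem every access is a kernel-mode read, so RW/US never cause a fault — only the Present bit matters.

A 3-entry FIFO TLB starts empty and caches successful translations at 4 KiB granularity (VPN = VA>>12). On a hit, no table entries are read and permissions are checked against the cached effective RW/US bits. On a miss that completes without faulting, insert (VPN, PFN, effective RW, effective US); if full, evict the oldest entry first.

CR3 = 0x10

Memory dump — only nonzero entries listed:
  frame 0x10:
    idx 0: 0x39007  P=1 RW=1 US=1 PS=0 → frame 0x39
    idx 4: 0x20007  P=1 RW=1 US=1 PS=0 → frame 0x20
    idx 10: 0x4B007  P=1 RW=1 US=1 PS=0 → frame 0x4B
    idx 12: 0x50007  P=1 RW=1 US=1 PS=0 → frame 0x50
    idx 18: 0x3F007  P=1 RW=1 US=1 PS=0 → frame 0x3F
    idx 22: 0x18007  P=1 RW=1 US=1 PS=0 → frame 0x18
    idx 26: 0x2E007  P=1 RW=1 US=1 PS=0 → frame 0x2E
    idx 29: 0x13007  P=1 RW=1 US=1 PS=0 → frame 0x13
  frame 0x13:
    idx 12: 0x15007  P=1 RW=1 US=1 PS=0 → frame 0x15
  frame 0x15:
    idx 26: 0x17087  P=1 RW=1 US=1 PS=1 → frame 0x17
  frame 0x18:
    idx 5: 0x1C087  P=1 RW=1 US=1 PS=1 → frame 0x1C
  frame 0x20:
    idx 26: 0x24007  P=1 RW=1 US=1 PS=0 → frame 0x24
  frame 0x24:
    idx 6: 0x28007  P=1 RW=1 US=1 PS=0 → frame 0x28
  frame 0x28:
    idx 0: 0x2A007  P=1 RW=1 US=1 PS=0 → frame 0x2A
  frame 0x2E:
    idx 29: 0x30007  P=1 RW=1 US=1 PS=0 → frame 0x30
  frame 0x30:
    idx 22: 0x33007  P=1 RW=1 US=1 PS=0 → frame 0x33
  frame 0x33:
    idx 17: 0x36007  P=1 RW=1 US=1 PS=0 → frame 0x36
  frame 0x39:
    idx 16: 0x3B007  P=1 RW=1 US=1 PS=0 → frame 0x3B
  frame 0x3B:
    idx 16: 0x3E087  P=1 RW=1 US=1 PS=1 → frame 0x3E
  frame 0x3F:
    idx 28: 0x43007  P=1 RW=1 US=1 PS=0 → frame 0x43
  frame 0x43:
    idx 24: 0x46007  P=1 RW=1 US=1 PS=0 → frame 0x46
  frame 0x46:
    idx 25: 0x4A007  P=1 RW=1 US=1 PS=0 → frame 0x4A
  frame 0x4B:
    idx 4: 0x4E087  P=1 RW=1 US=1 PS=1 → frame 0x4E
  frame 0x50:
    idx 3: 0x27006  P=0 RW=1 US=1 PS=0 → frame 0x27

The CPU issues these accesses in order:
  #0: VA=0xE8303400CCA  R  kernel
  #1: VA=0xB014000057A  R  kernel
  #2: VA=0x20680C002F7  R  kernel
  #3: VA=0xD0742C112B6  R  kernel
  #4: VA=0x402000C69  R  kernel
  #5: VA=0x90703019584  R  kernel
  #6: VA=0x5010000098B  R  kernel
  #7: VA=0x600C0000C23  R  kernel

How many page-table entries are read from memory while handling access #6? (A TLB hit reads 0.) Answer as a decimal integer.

Walk each access:
#0 VA=0xE8303400CCA (r,kernel):
  [0] read 0x10 idx=29: raw=0x13007 flags P=1 W=1 U=1 S=0
  [1] read 0x13 idx=12: raw=0x15007 flags P=1 W=1 U=1 S=0
  [2] read 0x15 idx=26: raw=0x17087 flags P=1 W=1 U=1 S=1
  ⇒ phys 0x17CCA (huge @L2)  [3 reads]
#1 VA=0xB014000057A (r,kernel):
  [0] read 0x10 idx=22: raw=0x18007 flags P=1 W=1 U=1 S=0
  [1] read 0x18 idx=5: raw=0x1C087 flags P=1 W=1 U=1 S=1
  ⇒ phys 0x1C57A (huge @L1)  [2 reads]
#2 VA=0x20680C002F7 (r,kernel):
  [0] read 0x10 idx=4: raw=0x20007 flags P=1 W=1 U=1 S=0
  [1] read 0x20 idx=26: raw=0x24007 flags P=1 W=1 U=1 S=0
  [2] read 0x24 idx=6: raw=0x28007 flags P=1 W=1 U=1 S=0
  [3] read 0x28 idx=0: raw=0x2A007 flags P=1 W=1 U=1 S=0
  ⇒ phys 0x2A2F7  [4 reads]
#3 VA=0xD0742C112B6 (r,kernel):
  [0] read 0x10 idx=26: raw=0x2E007 flags P=1 W=1 U=1 S=0
  [1] read 0x2E idx=29: raw=0x30007 flags P=1 W=1 U=1 S=0
  [2] read 0x30 idx=22: raw=0x33007 flags P=1 W=1 U=1 S=0
  [3] read 0x33 idx=17: raw=0x36007 flags P=1 W=1 U=1 S=0
  ⇒ phys 0x362B6  [4 reads]
#4 VA=0x402000C69 (r,kernel):
  [0] read 0x10 idx=0: raw=0x39007 flags P=1 W=1 U=1 S=0
  [1] read 0x39 idx=16: raw=0x3B007 flags P=1 W=1 U=1 S=0
  [2] read 0x3B idx=16: raw=0x3E087 flags P=1 W=1 U=1 S=1
  ⇒ phys 0x3EC69 (huge @L2)  [3 reads]
#5 VA=0x90703019584 (r,kernel):
  [0] read 0x10 idx=18: raw=0x3F007 flags P=1 W=1 U=1 S=0
  [1] read 0x3F idx=28: raw=0x43007 flags P=1 W=1 U=1 S=0
  [2] read 0x43 idx=24: raw=0x46007 flags P=1 W=1 U=1 S=0
  [3] read 0x46 idx=25: raw=0x4A007 flags P=1 W=1 U=1 S=0
  ⇒ phys 0x4A584  [4 reads]
#6 VA=0x5010000098B (r,kernel):
  [0] read 0x10 idx=10: raw=0x4B007 flags P=1 W=1 U=1 S=0
  [1] read 0x4B idx=4: raw=0x4E087 flags P=1 W=1 U=1 S=1
  ⇒ phys 0x4E98B (huge @L1)  [2 reads]
#7 VA=0x600C0000C23 (r,kernel):
  [0] read 0x10 idx=12: raw=0x50007 flags P=1 W=1 U=1 S=0
  [1] read 0x50 idx=3: raw=0x27006 flags P=0 W=1 U=1 S=0
  ✗ PAGE_NOT_PRESENT  [2 reads]

Entries read for #6: 2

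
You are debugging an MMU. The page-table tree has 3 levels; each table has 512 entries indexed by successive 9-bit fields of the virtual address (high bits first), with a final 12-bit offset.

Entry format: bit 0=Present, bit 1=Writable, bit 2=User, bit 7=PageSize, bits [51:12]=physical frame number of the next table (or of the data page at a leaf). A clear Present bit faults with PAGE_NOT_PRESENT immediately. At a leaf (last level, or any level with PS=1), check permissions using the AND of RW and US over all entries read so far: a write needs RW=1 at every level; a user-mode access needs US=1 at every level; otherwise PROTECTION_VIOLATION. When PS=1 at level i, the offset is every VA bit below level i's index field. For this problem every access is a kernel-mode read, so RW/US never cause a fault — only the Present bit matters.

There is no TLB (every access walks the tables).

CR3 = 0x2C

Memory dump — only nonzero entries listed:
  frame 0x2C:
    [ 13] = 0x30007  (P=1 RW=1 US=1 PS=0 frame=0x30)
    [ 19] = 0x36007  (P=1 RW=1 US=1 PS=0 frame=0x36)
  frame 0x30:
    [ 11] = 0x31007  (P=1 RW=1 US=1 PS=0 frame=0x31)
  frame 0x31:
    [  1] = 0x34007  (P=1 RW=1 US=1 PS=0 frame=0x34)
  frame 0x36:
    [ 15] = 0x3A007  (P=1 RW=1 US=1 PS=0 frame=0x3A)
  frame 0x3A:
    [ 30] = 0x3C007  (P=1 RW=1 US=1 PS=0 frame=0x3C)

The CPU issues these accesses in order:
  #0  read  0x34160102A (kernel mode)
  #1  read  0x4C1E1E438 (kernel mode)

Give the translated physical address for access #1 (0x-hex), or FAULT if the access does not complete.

Walk each access:
#0 VA=0x34160102A (r,kernel):
  lvl0: tbl 0x2C, slot 13 ⇒ 0x30007 (P1/RW1/US1/PS0)
  lvl1: tbl 0x30, slot 11 ⇒ 0x31007 (P1/RW1/US1/PS0)
  lvl2: tbl 0x31, slot 1 ⇒ 0x34007 (P1/RW1/US1/PS0)
  ⇒ phys 0x3402A  [3 reads]
#1 VA=0x4C1E1E438 (r,kernel):
  lvl0: tbl 0x2C, slot 19 ⇒ 0x36007 (P1/RW1/US1/PS0)
  lvl1: tbl 0x36, slot 15 ⇒ 0x3A007 (P1/RW1/US1/PS0)
  lvl2: tbl 0x3A, slot 30 ⇒ 0x3C007 (P1/RW1/US1/PS0)
  ⇒ phys 0x3C438  [3 reads]

Access #1 PA: 0x3C438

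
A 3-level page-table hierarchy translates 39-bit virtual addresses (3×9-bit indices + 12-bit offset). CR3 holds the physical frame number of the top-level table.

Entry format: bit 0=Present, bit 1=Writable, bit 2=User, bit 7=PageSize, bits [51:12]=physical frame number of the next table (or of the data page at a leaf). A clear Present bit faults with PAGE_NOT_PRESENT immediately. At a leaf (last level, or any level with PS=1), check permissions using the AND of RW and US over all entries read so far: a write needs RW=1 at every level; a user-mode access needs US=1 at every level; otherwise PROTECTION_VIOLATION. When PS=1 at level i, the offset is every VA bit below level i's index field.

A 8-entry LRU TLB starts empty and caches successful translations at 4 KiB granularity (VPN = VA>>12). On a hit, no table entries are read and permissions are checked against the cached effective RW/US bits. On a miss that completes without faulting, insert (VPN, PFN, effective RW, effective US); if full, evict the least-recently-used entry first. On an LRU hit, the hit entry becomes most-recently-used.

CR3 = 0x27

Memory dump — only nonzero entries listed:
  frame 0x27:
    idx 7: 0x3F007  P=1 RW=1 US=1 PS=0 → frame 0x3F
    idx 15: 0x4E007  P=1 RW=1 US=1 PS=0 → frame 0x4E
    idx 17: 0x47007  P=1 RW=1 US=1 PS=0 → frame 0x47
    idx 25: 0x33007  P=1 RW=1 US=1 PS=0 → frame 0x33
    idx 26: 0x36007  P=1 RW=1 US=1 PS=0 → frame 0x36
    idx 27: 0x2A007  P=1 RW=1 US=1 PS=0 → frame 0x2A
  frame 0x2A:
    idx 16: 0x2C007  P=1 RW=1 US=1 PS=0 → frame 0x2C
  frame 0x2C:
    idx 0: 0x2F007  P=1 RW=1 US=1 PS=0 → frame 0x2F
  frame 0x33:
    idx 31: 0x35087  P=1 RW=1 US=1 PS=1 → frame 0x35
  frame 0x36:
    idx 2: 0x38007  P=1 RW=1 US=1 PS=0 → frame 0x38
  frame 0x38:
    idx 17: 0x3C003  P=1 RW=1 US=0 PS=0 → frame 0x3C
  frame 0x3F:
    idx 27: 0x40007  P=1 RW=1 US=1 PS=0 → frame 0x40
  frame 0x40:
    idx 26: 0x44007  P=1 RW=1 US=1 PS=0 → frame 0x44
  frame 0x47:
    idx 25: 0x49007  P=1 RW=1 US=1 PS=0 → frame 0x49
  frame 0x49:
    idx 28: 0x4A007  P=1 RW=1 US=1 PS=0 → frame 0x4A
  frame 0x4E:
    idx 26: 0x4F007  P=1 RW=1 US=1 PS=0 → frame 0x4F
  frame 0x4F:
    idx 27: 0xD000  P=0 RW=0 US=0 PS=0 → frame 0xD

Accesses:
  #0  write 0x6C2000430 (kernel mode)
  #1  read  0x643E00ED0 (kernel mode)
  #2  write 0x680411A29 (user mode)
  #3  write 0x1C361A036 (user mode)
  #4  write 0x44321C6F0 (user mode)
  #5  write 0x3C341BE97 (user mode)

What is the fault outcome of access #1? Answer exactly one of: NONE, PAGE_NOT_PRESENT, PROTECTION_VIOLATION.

Walk each access:
#0 VA=0x6C2000430 (w,kernel):
  lvl0: tbl 0x27, slot 27 ⇒ 0x2A007 (P1/RW1/US1/PS0)
  lvl1: tbl 0x2A, slot 16 ⇒ 0x2C007 (P1/RW1/US1/PS0)
  lvl2: tbl 0x2C, slot 0 ⇒ 0x2F007 (P1/RW1/US1/PS0)
  ✓ 0x2F430  — 3 lookups
#1 VA=0x643E00ED0 (r,kernel):
  lvl0: tbl 0x27, slot 25 ⇒ 0x33007 (P1/RW1/US1/PS0)
  lvl1: tbl 0x33, slot 31 ⇒ 0x35087 (P1/RW1/US1/PS1)
  ✓ 0x35ED0 (huge @L1)  — 2 lookups
#2 VA=0x680411A29 (w,user):
  lvl0: tbl 0x27, slot 26 ⇒ 0x36007 (P1/RW1/US1/PS0)
  lvl1: tbl 0x36, slot 2 ⇒ 0x38007 (P1/RW1/US1/PS0)
  lvl2: tbl 0x38, slot 17 ⇒ 0x3C003 (P1/RW1/US0/PS0)
  → PROTECTION_VIOLATION  (3 entries read)
#3 VA=0x1C361A036 (w,user):
  lvl0: tbl 0x27, slot 7 ⇒ 0x3F007 (P1/RW1/US1/PS0)
  lvl1: tbl 0x3F, slot 27 ⇒ 0x40007 (P1/RW1/US1/PS0)
  lvl2: tbl 0x40, slot 26 ⇒ 0x44007 (P1/RW1/US1/PS0)
  ✓ 0x44036  — 3 lookups
#4 VA=0x44321C6F0 (w,user):
  lvl0: tbl 0x27, slot 17 ⇒ 0x47007 (P1/RW1/US1/PS0)
  lvl1: tbl 0x47, slot 25 ⇒ 0x49007 (P1/RW1/US1/PS0)
  lvl2: tbl 0x49, slot 28 ⇒ 0x4A007 (P1/RW1/US1/PS0)
  ✓ 0x4A6F0  — 3 lookups
#5 VA=0x3C341BE97 (w,user):
  lvl0: tbl 0x27, slot 15 ⇒ 0x4E007 (P1/RW1/US1/PS0)
  lvl1: tbl 0x4E, slot 26 ⇒ 0x4F007 (P1/RW1/US1/PS0)
  lvl2: tbl 0x4F, slot 27 ⇒ 0xD000 (P0/RW0/US0/PS0)
  → PAGE_NOT_PRESENT  (3 entries read)

Access #1 fault: NONE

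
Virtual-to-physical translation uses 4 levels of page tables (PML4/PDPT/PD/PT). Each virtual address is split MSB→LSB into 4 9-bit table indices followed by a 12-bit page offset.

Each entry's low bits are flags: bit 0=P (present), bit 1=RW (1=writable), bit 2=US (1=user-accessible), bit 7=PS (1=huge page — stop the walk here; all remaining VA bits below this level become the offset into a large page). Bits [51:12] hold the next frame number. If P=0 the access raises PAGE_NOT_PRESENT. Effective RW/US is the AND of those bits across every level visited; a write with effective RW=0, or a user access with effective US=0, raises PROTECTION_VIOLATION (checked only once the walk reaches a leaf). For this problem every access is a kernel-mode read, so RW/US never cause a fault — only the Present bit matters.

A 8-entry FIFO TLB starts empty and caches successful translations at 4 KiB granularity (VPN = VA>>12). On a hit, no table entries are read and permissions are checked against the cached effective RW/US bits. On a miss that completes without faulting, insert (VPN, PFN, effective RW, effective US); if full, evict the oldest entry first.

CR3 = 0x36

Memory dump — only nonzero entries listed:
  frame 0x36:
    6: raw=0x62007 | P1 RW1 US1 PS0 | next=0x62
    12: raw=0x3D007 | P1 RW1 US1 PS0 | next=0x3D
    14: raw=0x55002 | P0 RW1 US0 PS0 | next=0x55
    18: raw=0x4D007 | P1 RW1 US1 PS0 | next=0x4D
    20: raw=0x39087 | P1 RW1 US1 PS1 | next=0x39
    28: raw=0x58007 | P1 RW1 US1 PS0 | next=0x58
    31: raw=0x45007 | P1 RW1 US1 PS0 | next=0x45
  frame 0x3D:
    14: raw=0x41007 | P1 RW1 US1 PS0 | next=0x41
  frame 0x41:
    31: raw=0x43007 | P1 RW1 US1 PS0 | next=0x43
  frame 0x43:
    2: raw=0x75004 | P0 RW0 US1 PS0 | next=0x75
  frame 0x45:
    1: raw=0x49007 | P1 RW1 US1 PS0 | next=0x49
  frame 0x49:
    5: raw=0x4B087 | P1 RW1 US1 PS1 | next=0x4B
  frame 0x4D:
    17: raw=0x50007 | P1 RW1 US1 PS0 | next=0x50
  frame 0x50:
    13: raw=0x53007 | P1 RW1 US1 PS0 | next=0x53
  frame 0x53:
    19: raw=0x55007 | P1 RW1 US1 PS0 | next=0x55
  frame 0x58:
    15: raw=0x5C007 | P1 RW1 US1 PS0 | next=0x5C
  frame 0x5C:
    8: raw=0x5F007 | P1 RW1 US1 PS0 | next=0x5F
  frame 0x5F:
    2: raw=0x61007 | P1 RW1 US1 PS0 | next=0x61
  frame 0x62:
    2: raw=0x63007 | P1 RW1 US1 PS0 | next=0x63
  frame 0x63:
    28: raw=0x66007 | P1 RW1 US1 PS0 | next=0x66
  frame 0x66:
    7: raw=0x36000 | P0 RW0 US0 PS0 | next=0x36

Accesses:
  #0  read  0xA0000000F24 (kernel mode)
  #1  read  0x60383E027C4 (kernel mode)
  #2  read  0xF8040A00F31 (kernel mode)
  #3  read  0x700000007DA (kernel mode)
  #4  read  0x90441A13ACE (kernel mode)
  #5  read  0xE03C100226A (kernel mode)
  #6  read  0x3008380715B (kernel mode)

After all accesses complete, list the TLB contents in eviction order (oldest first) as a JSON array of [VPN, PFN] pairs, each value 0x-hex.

Per-access translation:
#0 VA=0xA0000000F24 (r,kernel):
  [0] read 0x36 idx=20: raw=0x39087 flags P=1 W=1 U=1 S=1
  ✓ 0x39F24 (huge @L0)  — 1 lookups
#1 VA=0x60383E027C4 (r,kernel):
  [0] read 0x36 idx=12: raw=0x3D007 flags P=1 W=1 U=1 S=0
  [1] read 0x3D idx=14: raw=0x41007 flags P=1 W=1 U=1 S=0
  [2] read 0x41 idx=31: raw=0x43007 flags P=1 W=1 U=1 S=0
  [3] read 0x43 idx=2: raw=0x75004 flags P=0 W=0 U=1 S=0
  → PAGE_NOT_PRESENT  (4 entries read)
#2 VA=0xF8040A00F31 (r,kernel):
  [0] read 0x36 idx=31: raw=0x45007 flags P=1 W=1 U=1 S=0
  [1] read 0x45 idx=1: raw=0x49007 flags P=1 W=1 U=1 S=0
  [2] read 0x49 idx=5: raw=0x4B087 flags P=1 W=1 U=1 S=1
  ✓ 0x4BF31 (huge @L2)  — 3 lookups
#3 VA=0x700000007DA (r,kernel):
  [0] read 0x36 idx=14: raw=0x55002 flags P=0 W=1 U=0 S=0
  → PAGE_NOT_PRESENT  (1 entries read)
#4 VA=0x90441A13ACE (r,kernel):
  [0] read 0x36 idx=18: raw=0x4D007 flags P=1 W=1 U=1 S=0
  [1] read 0x4D idx=17: raw=0x50007 flags P=1 W=1 U=1 S=0
  [2] read 0x50 idx=13: raw=0x53007 flags P=1 W=1 U=1 S=0
  [3] read 0x53 idx=19: raw=0x55007 flags P=1 W=1 U=1 S=0
  ✓ 0x55ACE  — 4 lookups
#5 VA=0xE03C100226A (r,kernel):
  [0] read 0x36 idx=28: raw=0x58007 flags P=1 W=1 U=1 S=0
  [1] read 0x58 idx=15: raw=0x5C007 flags P=1 W=1 U=1 S=0
  [2] read 0x5C idx=8: raw=0x5F007 flags P=1 W=1 U=1 S=0
  [3] read 0x5F idx=2: raw=0x61007 flags P=1 W=1 U=1 S=0
  ✓ 0x6126A  — 4 lookups
#6 VA=0x3008380715B (r,kernel):
  [0] read 0x36 idx=6: raw=0x62007 flags P=1 W=1 U=1 S=0
  [1] read 0x62 idx=2: raw=0x63007 flags P=1 W=1 U=1 S=0
  [2] read 0x63 idx=28: raw=0x66007 flags P=1 W=1 U=1 S=0
  [3] read 0x66 idx=7: raw=0x36000 flags P=0 W=0 U=0 S=0
  → PAGE_NOT_PRESENT  (4 entries read)

TLB: [["0xA0000000", "0x39"], ["0xF8040A00", "0x4B"], ["0x90441A13", "0x55"], ["0xE03C1002", "0x61"]]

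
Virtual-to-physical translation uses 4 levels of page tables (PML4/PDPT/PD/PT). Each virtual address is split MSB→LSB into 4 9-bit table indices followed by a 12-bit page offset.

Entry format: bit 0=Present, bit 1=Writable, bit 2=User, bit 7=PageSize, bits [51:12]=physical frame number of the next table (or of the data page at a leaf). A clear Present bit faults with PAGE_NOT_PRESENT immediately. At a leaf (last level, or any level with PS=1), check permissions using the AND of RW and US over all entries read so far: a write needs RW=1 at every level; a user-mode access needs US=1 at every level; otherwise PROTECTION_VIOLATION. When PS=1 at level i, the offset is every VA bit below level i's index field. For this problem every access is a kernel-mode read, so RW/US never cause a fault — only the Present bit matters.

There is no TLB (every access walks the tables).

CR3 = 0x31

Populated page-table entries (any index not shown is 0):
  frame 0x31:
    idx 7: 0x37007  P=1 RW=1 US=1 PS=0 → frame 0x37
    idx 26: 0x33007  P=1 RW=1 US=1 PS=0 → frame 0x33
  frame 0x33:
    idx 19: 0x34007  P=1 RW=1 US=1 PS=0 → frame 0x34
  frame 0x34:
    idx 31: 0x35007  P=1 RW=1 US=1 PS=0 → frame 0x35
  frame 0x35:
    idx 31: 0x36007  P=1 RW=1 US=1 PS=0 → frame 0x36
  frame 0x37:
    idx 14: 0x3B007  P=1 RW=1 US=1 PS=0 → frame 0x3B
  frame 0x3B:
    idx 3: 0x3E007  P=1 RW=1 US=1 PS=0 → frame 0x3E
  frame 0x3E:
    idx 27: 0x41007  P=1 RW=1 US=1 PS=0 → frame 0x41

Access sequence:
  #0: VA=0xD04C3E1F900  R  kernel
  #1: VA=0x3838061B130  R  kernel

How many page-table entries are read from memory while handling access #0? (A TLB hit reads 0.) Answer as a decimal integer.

Walk each access:
#0 VA=0xD04C3E1F900 (r,kernel):
  L0 @0x31[26] → 0x33007  P=1,RW=1,US=1,PS=0
  L1 @0x33[19] → 0x34007  P=1,RW=1,US=1,PS=0
  L2 @0x34[31] → 0x35007  P=1,RW=1,US=1,PS=0
  L3 @0x35[31] → 0x36007  P=1,RW=1,US=1,PS=0
  ✓ 0x36900  — 4 lookups
#1 VA=0x3838061B130 (r,kernel):
  L0 @0x31[7] → 0x37007  P=1,RW=1,US=1,PS=0
  L1 @0x37[14] → 0x3B007  P=1,RW=1,US=1,PS=0
  L2 @0x3B[3] → 0x3E007  P=1,RW=1,US=1,PS=0
  L3 @0x3E[27] → 0x41007  P=1,RW=1,US=1,PS=0
  ✓ 0x41130  — 4 lookups

Entries read for #0: 4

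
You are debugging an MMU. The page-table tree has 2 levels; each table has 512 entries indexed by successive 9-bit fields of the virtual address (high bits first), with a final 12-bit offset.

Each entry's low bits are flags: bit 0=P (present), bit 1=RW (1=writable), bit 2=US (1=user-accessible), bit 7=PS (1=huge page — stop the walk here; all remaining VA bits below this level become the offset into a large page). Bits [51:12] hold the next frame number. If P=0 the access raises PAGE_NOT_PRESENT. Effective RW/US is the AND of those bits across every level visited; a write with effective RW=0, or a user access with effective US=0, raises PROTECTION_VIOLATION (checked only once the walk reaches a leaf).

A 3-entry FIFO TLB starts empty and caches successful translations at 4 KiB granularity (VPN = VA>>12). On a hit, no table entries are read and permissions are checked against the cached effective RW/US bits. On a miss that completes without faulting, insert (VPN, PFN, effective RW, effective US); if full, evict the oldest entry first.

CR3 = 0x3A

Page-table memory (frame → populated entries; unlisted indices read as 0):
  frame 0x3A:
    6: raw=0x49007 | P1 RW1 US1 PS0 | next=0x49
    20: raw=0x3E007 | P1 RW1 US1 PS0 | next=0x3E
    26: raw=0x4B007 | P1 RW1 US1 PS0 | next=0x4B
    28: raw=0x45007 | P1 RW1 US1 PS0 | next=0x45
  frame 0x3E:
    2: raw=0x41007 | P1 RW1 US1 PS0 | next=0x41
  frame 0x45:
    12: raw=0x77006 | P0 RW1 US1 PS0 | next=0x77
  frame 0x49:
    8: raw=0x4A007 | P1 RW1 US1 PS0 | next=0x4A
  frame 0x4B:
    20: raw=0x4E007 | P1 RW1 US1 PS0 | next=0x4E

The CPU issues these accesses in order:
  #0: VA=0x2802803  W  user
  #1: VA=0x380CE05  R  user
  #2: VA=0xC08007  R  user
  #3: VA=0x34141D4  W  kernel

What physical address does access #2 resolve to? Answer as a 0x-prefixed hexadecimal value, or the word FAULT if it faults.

Walk each access:
#0 VA=0x2802803 (w,user):
  lvl0: tbl 0x3A, slot 20 ⇒ 0x3E007 (P1/RW1/US1/PS0)
  lvl1: tbl 0x3E, slot 2 ⇒ 0x41007 (P1/RW1/US1/PS0)
  ✓ 0x41803  — 2 lookups
#1 VA=0x380CE05 (r,user):
  lvl0: tbl 0x3A, slot 28 ⇒ 0x45007 (P1/RW1/US1/PS0)
  lvl1: tbl 0x45, slot 12 ⇒ 0x77006 (P0/RW1/US1/PS0)
  ⇒ fault: PAGE_NOT_PRESENT  — 2 lookups
#2 VA=0xC08007 (r,user):
  lvl0: tbl 0x3A, slot 6 ⇒ 0x49007 (P1/RW1/US1/PS0)
  lvl1: tbl 0x49, slot 8 ⇒ 0x4A007 (P1/RW1/US1/PS0)
  ✓ 0x4A007  — 2 lookups
#3 VA=0x34141D4 (w,kernel):
  lvl0: tbl 0x3A, slot 26 ⇒ 0x4B007 (P1/RW1/US1/PS0)
  lvl1: tbl 0x4B, slot 20 ⇒ 0x4E007 (P1/RW1/US1/PS0)
  ✓ 0x4E1D4  — 2 lookups

Access #2 PA: 0x4A007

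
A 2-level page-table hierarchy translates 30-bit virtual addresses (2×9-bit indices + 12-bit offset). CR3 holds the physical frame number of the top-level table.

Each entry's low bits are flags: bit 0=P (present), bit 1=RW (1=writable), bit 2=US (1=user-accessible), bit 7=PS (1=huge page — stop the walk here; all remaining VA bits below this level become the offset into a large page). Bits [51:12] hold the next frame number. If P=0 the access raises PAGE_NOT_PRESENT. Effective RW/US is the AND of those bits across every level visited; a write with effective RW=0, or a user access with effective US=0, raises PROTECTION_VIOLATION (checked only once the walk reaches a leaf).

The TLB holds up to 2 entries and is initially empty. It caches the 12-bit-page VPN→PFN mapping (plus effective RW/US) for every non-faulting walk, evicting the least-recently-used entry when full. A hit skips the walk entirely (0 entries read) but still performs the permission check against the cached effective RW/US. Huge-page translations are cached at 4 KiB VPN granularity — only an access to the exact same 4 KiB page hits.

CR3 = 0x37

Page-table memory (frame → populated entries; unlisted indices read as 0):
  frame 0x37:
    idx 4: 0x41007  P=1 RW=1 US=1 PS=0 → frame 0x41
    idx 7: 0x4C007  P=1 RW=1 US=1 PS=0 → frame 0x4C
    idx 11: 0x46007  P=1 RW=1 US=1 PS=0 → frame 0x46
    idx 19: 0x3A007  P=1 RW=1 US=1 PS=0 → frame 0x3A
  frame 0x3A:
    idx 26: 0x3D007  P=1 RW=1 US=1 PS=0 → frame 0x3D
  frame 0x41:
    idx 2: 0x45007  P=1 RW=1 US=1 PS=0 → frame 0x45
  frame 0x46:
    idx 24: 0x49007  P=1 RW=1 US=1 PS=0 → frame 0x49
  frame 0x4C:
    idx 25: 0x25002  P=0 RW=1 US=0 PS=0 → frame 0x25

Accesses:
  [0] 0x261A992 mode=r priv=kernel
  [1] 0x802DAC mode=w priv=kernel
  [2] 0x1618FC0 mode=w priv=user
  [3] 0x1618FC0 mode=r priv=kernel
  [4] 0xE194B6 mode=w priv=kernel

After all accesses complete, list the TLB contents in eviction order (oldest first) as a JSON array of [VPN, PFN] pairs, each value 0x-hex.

Walk each access:
#0 VA=0x261A992 (r,kernel):
  L0 @0x37[19] → 0x3A007  P=1,RW=1,US=1,PS=0
  L1 @0x3A[26] → 0x3D007  P=1,RW=1,US=1,PS=0
  ✓ 0x3D992  — 2 lookups
#1 VA=0x802DAC (w,kernel):
  L0 @0x37[4] → 0x41007  P=1,RW=1,US=1,PS=0
  L1 @0x41[2] → 0x45007  P=1,RW=1,US=1,PS=0
  ✓ 0x45DAC  — 2 lookups
#2 VA=0x1618FC0 (w,user):
  L0 @0x37[11] → 0x46007  P=1,RW=1,US=1,PS=0
  L1 @0x46[24] → 0x49007  P=1,RW=1,US=1,PS=0
  ✓ 0x49FC0  — 2 lookups
#3 VA=0x1618FC0 (r,kernel):
  TLB hit vpn=0x1618 → PA=0x49FC0
#4 VA=0xE194B6 (w,kernel):
  L0 @0x37[7] → 0x4C007  P=1,RW=1,US=1,PS=0
  L1 @0x4C[25] → 0x25002  P=0,RW=1,US=0,PS=0
  ⇒ fault: PAGE_NOT_PRESENT  — 2 lookups

TLB: [["0x802", "0x45"], ["0x1618", "0x49"]]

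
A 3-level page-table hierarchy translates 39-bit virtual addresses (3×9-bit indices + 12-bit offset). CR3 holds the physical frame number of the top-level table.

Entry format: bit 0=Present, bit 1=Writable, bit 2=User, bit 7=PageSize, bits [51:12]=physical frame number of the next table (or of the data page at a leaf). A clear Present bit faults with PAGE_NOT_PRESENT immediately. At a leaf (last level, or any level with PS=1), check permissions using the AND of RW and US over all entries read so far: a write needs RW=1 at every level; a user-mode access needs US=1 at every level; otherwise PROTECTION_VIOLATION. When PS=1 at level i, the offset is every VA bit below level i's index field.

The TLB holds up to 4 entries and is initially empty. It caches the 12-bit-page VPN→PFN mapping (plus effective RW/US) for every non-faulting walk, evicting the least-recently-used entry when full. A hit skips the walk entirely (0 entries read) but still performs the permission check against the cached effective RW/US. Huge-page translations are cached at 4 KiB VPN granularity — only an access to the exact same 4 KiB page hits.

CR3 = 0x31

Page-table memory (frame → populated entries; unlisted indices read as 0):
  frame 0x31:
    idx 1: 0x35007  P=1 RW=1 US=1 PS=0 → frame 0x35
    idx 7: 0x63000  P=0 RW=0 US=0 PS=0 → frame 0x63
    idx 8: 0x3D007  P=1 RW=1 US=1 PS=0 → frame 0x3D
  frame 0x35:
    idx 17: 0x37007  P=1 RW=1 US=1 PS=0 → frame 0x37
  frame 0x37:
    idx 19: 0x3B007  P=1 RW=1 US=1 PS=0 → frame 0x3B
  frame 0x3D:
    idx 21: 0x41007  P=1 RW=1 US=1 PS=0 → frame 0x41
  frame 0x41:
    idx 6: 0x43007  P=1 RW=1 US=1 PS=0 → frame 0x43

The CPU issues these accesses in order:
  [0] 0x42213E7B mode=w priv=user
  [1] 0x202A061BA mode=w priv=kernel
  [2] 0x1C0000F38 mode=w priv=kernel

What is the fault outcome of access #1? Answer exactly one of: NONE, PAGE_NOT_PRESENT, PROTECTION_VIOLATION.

Trace:
#0 VA=0x42213E7B (w,user):
  L0: frame=0x31 idx=1 entry=0x35007 [P=1 RW=1 US=1 PS=0]
  L1: frame=0x35 idx=17 entry=0x37007 [P=1 RW=1 US=1 PS=0]
  L2: frame=0x37 idx=19 entry=0x3B007 [P=1 RW=1 US=1 PS=0]
  ✓ 0x3BE7B  — 3 lookups
#1 VA=0x202A061BA (w,kernel):
  L0: frame=0x31 idx=8 entry=0x3D007 [P=1 RW=1 US=1 PS=0]
  L1: frame=0x3D idx=21 entry=0x41007 [P=1 RW=1 US=1 PS=0]
  L2: frame=0x41 idx=6 entry=0x43007 [P=1 RW=1 US=1 PS=0]
  ✓ 0x431BA  — 3 lookups
#2 VA=0x1C0000F38 (w,kernel):
  L0: frame=0x31 idx=7 entry=0x63000 [P=0 RW=0 US=0 PS=0]
  ✗ PAGE_NOT_PRESENT  [1 reads]

Access #1 fault: NONE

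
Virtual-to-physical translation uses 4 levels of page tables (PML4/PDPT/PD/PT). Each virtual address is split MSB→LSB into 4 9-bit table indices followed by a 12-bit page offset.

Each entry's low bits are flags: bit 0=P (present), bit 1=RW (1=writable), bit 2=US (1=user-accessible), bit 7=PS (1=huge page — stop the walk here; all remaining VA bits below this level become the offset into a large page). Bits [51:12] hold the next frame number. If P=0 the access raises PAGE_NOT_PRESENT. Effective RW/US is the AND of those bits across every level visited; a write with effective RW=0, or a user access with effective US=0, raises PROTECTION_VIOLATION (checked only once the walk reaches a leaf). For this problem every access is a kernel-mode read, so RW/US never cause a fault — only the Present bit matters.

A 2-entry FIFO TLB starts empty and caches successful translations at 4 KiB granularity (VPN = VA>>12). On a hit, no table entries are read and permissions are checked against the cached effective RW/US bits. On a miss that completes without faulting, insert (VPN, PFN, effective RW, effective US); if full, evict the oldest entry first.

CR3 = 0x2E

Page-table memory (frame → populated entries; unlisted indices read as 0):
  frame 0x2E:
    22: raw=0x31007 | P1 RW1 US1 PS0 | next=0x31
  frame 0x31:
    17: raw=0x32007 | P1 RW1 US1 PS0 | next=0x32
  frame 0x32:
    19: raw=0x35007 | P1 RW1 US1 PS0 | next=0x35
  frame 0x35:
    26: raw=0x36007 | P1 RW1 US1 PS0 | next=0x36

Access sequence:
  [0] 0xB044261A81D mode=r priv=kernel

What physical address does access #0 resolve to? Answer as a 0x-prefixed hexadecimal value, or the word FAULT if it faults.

Walk each access:
#0 VA=0xB044261A81D (r,kernel):
  lvl0: tbl 0x2E, slot 22 ⇒ 0x31007 (P1/RW1/US1/PS0)
  lvl1: tbl 0x31, slot 17 ⇒ 0x32007 (P1/RW1/US1/PS0)
  lvl2: tbl 0x32, slot 19 ⇒ 0x35007 (P1/RW1/US1/PS0)
  lvl3: tbl 0x35, slot 26 ⇒ 0x36007 (P1/RW1/US1/PS0)
  ✓ 0x3681D  — 4 lookups

Access #0 PA: 0x3681D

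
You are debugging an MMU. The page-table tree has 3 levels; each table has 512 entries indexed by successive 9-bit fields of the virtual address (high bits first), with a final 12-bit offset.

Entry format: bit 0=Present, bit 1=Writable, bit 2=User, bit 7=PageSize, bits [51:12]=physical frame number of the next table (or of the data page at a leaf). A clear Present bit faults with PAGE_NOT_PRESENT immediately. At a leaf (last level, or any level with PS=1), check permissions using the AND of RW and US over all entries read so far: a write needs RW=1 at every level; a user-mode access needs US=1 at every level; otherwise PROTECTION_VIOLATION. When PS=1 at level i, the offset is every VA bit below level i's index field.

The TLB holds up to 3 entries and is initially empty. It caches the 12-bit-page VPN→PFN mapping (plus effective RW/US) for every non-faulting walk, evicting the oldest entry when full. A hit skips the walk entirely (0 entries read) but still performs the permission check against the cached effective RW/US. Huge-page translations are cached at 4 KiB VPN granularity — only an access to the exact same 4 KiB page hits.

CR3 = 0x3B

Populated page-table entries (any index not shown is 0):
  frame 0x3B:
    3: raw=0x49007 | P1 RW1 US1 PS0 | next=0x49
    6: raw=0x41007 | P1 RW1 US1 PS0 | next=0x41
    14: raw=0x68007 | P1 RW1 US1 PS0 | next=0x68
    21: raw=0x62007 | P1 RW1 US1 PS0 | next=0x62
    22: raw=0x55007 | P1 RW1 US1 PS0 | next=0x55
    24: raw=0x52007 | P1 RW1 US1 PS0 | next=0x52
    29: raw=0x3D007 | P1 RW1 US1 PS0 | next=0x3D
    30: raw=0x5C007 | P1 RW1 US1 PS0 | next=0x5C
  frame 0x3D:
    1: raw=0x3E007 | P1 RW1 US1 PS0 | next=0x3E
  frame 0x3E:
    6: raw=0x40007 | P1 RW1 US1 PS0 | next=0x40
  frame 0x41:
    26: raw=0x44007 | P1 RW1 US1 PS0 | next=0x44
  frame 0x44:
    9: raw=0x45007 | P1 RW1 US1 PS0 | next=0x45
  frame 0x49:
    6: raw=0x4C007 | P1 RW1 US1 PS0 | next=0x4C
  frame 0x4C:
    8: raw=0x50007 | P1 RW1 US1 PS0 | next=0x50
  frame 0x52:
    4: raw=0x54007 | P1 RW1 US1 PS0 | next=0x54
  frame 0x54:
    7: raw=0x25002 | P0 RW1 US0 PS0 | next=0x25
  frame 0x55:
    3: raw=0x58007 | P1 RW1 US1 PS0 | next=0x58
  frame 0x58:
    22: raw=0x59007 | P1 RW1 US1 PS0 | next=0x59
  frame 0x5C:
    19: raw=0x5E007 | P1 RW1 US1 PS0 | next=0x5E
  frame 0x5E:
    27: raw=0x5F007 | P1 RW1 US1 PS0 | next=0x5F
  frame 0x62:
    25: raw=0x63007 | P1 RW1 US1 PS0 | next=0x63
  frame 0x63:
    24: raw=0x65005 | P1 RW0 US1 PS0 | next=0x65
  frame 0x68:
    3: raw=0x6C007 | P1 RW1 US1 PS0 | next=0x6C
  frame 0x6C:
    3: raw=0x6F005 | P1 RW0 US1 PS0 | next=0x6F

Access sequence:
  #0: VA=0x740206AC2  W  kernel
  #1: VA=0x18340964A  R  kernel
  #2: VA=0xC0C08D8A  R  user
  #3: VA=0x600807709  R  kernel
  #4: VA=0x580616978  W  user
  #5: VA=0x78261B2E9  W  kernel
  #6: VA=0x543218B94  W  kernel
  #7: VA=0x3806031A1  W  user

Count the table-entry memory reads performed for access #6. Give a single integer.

Trace:
#0 VA=0x740206AC2 (w,kernel):
  [0] read 0x3B idx=29: raw=0x3D007 flags P=1 W=1 U=1 S=0
  [1] read 0x3D idx=1: raw=0x3E007 flags P=1 W=1 U=1 S=0
  [2] read 0x3E idx=6: raw=0x40007 flags P=1 W=1 U=1 S=0
  → PA=0x40AC2  (3 entries read)
#1 VA=0x18340964A (r,kernel):
  [0] read 0x3B idx=6: raw=0x41007 flags P=1 W=1 U=1 S=0
  [1] read 0x41 idx=26: raw=0x44007 flags P=1 W=1 U=1 S=0
  [2] read 0x44 idx=9: raw=0x45007 flags P=1 W=1 U=1 S=0
  → PA=0x4564A  (3 entries read)
#2 VA=0xC0C08D8A (r,user):
  [0] read 0x3B idx=3: raw=0x49007 flags P=1 W=1 U=1 S=0
  [1] read 0x49 idx=6: raw=0x4C007 flags P=1 W=1 U=1 S=0
  [2] read 0x4C idx=8: raw=0x50007 flags P=1 W=1 U=1 S=0
  → PA=0x50D8A  (3 entries read)
#3 VA=0x600807709 (r,kernel):
  [0] read 0x3B idx=24: raw=0x52007 flags P=1 W=1 U=1 S=0
  [1] read 0x52 idx=4: raw=0x54007 flags P=1 W=1 U=1 S=0
  [2] read 0x54 idx=7: raw=0x25002 flags P=0 W=1 U=0 S=0
  ✗ PAGE_NOT_PRESENT  [3 reads]
#4 VA=0x580616978 (w,user):
  [0] read 0x3B idx=22: raw=0x55007 flags P=1 W=1 U=1 S=0
  [1] read 0x55 idx=3: raw=0x58007 flags P=1 W=1 U=1 S=0
  [2] read 0x58 idx=22: raw=0x59007 flags P=1 W=1 U=1 S=0
  → PA=0x59978  (3 entries read)
#5 VA=0x78261B2E9 (w,kernel):
  [0] read 0x3B idx=30: raw=0x5C007 flags P=1 W=1 U=1 S=0
  [1] read 0x5C idx=19: raw=0x5E007 flags P=1 W=1 U=1 S=0
  [2] read 0x5E idx=27: raw=0x5F007 flags P=1 W=1 U=1 S=0
  → PA=0x5F2E9  (3 entries read)
#6 VA=0x543218B94 (w,kernel):
  [0] read 0x3B idx=21: raw=0x62007 flags P=1 W=1 U=1 S=0
  [1] read 0x62 idx=25: raw=0x63007 flags P=1 W=1 U=1 S=0
  [2] read 0x63 idx=24: raw=0x65005 flags P=1 W=0 U=1 S=0
  ✗ PROTECTION_VIOLATION  [3 reads]
#7 VA=0x3806031A1 (w,user):
  [0] read 0x3B idx=14: raw=0x68007 flags P=1 W=1 U=1 S=0
  [1] read 0x68 idx=3: raw=0x6C007 flags P=1 W=1 U=1 S=0
  [2] read 0x6C idx=3: raw=0x6F005 flags P=1 W=0 U=1 S=0
  ✗ PROTECTION_VIOLATION  [3 reads]

Entries read for #6: 3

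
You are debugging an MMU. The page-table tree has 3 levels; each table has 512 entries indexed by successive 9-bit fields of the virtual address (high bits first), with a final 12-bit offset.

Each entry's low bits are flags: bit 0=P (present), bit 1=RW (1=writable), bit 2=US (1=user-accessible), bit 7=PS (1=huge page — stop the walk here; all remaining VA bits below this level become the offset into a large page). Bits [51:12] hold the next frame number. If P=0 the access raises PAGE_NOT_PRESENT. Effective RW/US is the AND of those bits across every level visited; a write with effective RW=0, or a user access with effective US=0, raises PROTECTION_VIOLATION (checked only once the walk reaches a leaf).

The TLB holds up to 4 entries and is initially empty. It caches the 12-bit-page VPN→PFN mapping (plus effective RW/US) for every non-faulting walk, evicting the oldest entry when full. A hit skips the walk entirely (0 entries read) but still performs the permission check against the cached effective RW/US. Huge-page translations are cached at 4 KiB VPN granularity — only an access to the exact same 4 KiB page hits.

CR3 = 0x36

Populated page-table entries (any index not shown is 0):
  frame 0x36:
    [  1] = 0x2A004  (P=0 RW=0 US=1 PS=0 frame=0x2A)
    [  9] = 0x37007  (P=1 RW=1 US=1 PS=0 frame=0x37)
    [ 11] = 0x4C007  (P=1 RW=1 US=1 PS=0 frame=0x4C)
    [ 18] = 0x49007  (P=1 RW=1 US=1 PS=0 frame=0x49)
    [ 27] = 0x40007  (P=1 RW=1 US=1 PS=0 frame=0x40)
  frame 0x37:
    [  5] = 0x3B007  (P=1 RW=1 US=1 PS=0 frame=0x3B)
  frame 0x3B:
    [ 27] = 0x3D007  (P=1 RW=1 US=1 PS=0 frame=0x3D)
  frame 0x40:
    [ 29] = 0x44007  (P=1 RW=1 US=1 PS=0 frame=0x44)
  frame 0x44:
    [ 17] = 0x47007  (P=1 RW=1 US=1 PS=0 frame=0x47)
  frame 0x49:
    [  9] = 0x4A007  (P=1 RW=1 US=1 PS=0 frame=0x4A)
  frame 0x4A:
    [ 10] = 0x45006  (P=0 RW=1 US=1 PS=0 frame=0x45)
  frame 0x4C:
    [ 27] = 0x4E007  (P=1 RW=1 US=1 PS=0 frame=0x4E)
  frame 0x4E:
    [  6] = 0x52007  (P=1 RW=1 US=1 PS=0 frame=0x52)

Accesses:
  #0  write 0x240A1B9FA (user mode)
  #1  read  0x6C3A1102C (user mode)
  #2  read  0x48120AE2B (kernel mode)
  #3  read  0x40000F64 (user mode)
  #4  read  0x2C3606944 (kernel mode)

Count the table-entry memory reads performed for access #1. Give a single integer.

Trace:
#0 VA=0x240A1B9FA (w,user):
  L0: frame=0x36 idx=9 entry=0x37007 [P=1 RW=1 US=1 PS=0]
  L1: frame=0x37 idx=5 entry=0x3B007 [P=1 RW=1 US=1 PS=0]
  L2: frame=0x3B idx=27 entry=0x3D007 [P=1 RW=1 US=1 PS=0]
  → PA=0x3D9FA  (3 entries read)
#1 VA=0x6C3A1102C (r,user):
  L0: frame=0x36 idx=27 entry=0x40007 [P=1 RW=1 US=1 PS=0]
  L1: frame=0x40 idx=29 entry=0x44007 [P=1 RW=1 US=1 PS=0]
  L2: frame=0x44 idx=17 entry=0x47007 [P=1 RW=1 US=1 PS=0]
  → PA=0x4702C  (3 entries read)
#2 VA=0x48120AE2B (r,kernel):
  L0: frame=0x36 idx=18 entry=0x49007 [P=1 RW=1 US=1 PS=0]
  L1: frame=0x49 idx=9 entry=0x4A007 [P=1 RW=1 US=1 PS=0]
  L2: frame=0x4A idx=10 entry=0x45006 [P=0 RW=1 US=1 PS=0]
  ✗ PAGE_NOT_PRESENT  [3 reads]
#3 VA=0x40000F64 (r,user):
  L0: frame=0x36 idx=1 entry=0x2A004 [P=0 RW=0 US=1 PS=0]
  ✗ PAGE_NOT_PRESENT  [1 reads]
#4 VA=0x2C3606944 (r,kernel):
  L0: frame=0x36 idx=11 entry=0x4C007 [P=1 RW=1 US=1 PS=0]
  L1: frame=0x4C idx=27 entry=0x4E007 [P=1 RW=1 US=1 PS=0]
  L2: frame=0x4E idx=6 entry=0x52007 [P=1 RW=1 US=1 PS=0]
  → PA=0x52944  (3 entries read)

Entries read for #1: 3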